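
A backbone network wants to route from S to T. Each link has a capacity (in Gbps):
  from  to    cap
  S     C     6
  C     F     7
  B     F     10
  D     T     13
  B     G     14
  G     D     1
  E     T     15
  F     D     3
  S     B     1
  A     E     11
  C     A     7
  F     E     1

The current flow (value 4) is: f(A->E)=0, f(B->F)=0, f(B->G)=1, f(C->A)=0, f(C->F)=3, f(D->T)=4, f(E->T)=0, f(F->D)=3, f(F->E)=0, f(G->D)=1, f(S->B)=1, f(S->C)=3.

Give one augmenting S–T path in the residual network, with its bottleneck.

S->C->F->E->T, bottleneck 1

Residual along S->C->F->E->T: S->C: 3, C->F: 4, F->E: 1, E->T: 15.
Bottleneck = min = 1.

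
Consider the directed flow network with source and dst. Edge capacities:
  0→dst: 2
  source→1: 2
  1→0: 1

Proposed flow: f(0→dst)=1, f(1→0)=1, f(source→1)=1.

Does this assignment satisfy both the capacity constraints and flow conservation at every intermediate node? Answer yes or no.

Yes

Every edge has 0 ≤ f(e) ≤ cap(e).
At each intermediate node, inflow equals outflow.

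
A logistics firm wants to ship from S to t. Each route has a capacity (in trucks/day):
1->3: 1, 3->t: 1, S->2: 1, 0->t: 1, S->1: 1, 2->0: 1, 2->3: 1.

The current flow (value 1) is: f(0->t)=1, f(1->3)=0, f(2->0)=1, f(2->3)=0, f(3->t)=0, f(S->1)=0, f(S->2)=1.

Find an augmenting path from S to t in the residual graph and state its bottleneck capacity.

S->1->3->t, bottleneck 1

Residual along S->1->3->t: S->1: 1, 1->3: 1, 3->t: 1.
Bottleneck = min = 1.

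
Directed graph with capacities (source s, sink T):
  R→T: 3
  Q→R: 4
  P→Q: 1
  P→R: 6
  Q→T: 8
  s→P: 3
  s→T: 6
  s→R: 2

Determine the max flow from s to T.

10

Augment s→T: bottleneck 6. Total 6.
Augment s→R→T: bottleneck 2. Total 8.
Augment s→P→Q→T: bottleneck 1. Total 9.
Augment s→P→R→T: bottleneck 1. Total 10.
No augmenting path remains in the residual graph.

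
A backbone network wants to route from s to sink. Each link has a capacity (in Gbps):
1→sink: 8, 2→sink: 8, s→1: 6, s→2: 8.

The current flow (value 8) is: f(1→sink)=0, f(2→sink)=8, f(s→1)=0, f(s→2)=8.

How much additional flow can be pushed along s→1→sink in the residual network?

Residual capacities along the path: s→1: 6, 1→sink: 8.
Minimum is 6.

6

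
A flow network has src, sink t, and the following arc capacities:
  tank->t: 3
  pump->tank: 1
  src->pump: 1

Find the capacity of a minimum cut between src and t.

Max flow = 1 (via 1 augmenting path).
In the residual at optimum, the set reachable from src is {src}.
Cut edges: src->pump (cap 1). Sum = 1.

1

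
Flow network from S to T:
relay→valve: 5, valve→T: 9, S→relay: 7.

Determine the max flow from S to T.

5

Augment S→relay→valve→T: bottleneck 5. Total 5.
No augmenting path remains in the residual graph.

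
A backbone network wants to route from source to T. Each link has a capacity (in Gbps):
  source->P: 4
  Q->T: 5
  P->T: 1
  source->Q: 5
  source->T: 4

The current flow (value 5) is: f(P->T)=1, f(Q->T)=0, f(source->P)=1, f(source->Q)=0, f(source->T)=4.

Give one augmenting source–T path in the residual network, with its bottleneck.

source->Q->T, bottleneck 5

Residual along source->Q->T: source->Q: 5, Q->T: 5.
Bottleneck = min = 5.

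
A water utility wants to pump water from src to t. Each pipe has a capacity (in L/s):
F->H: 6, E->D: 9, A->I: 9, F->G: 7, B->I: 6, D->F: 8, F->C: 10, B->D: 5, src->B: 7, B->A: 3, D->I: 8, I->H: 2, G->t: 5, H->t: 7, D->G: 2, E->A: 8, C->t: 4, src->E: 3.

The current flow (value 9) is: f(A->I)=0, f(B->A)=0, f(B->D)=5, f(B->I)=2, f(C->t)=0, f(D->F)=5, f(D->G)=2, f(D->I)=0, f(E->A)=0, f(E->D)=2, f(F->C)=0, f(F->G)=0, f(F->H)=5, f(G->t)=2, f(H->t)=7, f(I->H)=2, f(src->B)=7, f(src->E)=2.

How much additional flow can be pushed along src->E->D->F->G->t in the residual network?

1

Residual capacities along the path: src->E: 1, E->D: 7, D->F: 3, F->G: 7, G->t: 3.
Minimum is 1.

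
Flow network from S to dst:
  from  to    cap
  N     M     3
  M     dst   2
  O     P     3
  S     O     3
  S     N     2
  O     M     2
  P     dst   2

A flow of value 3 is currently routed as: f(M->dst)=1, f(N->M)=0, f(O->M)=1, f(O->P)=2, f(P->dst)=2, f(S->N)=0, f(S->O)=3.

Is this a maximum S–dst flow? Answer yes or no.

Residual path S->N->M->dst has bottleneck 1 > 0.
Pushing 1 along it raises the flow to 4, so the given flow is not maximum.

No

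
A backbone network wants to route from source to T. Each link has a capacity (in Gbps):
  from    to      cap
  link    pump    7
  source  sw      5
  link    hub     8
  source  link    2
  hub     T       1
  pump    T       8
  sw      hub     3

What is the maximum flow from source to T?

3

Augment source→link→pump→T: bottleneck 2. Total 2.
Augment source→sw→hub→T: bottleneck 1. Total 3.
No augmenting path remains in the residual graph.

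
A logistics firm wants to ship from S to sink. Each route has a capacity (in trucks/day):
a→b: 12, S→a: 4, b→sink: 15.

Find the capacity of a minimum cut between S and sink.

Max flow = 4 (via 1 augmenting path).
In the residual at optimum, the set reachable from S is {S}.
Cut edges: S→a (cap 4). Sum = 4.

4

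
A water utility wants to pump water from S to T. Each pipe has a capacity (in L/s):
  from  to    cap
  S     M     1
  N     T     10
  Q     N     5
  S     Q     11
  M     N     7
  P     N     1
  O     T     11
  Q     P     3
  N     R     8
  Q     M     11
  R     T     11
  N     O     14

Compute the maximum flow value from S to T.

Augment S→Q→N→T: bottleneck 5. Total 5.
Augment S→M→N→T: bottleneck 1. Total 6.
Augment S→Q→M→N→T: bottleneck 4. Total 10.
Augment S→Q→M→N→O→T: bottleneck 2. Total 12.
No augmenting path remains in the residual graph.

12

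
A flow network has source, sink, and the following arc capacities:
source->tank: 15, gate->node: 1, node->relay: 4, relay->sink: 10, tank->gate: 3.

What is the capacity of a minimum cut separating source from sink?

Max flow = 1 (via 1 augmenting path).
In the residual at optimum, the set reachable from source is {gate, source, tank}.
Cut edges: gate->node (cap 1). Sum = 1.

1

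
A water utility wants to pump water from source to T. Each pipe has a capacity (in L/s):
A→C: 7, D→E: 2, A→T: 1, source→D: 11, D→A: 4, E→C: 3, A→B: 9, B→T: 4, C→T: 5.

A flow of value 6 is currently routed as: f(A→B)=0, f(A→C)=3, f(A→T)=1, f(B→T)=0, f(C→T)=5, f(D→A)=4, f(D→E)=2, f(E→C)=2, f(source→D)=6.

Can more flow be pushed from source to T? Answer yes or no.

Residual reachable from source: {D, source}; T is not reachable.
Saturated cut: D→A, D→E with total capacity 6 = current flow value. Flow is maximum.

No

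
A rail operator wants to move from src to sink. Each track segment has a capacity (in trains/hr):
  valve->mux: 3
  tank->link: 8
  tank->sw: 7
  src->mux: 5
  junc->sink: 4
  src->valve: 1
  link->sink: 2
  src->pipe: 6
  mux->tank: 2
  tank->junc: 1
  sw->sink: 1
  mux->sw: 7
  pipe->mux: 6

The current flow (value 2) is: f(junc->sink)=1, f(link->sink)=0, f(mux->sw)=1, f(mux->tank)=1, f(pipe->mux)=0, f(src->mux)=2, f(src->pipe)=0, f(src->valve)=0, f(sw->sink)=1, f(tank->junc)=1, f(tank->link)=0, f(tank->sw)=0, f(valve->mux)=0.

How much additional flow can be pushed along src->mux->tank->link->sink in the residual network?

1

Residual capacities along the path: src->mux: 3, mux->tank: 1, tank->link: 8, link->sink: 2.
Minimum is 1.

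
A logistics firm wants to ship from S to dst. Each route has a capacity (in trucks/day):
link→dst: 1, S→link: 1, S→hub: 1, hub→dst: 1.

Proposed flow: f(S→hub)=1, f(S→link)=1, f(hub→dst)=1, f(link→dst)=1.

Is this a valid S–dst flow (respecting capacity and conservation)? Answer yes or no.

Yes

Every edge has 0 ≤ f(e) ≤ cap(e).
At each intermediate node, inflow equals outflow.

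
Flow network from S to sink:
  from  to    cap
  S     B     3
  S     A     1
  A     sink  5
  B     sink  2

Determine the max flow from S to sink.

Augment S->B->sink: bottleneck 2. Total 2.
Augment S->A->sink: bottleneck 1. Total 3.
No augmenting path remains in the residual graph.

3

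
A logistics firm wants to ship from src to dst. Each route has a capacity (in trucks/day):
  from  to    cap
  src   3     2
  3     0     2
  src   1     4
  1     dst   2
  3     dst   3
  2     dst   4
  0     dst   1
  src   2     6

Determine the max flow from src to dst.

8

Augment src→2→dst: bottleneck 4. Total 4.
Augment src→1→dst: bottleneck 2. Total 6.
Augment src→3→dst: bottleneck 2. Total 8.
No augmenting path remains in the residual graph.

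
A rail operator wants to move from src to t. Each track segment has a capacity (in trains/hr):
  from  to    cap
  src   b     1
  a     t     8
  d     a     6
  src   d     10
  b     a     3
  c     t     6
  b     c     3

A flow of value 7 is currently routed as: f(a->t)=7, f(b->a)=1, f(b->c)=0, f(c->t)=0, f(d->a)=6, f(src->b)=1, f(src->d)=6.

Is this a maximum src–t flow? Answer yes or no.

Residual reachable from src: {d, src}; t is not reachable.
Saturated cut: src->b, d->a with total capacity 7 = current flow value. Flow is maximum.

Yes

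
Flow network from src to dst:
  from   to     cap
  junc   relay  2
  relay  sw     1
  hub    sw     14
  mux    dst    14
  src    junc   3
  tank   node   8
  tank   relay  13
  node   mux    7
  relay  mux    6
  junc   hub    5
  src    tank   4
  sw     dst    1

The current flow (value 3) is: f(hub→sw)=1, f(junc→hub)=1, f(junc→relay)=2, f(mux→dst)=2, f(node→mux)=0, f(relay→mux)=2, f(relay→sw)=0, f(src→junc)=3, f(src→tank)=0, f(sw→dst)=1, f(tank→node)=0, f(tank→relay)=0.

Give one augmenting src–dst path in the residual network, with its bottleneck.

src→tank→relay→mux→dst, bottleneck 4

Residual along src→tank→relay→mux→dst: src→tank: 4, tank→relay: 13, relay→mux: 4, mux→dst: 12.
Bottleneck = min = 4.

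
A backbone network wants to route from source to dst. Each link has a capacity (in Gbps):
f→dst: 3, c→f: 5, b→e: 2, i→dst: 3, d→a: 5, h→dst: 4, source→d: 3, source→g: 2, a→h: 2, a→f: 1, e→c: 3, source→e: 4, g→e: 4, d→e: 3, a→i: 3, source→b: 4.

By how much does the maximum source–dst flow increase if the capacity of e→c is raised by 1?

0

Original max flow = 6.
Even with extra capacity on e→c, another cut of capacity 6 remains binding.
New max flow = 6. Increase = 0.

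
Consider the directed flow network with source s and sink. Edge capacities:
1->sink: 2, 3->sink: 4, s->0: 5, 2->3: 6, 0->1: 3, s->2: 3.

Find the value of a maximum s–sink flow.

5

Augment s->0->1->sink: bottleneck 2. Total 2.
Augment s->2->3->sink: bottleneck 3. Total 5.
No augmenting path remains in the residual graph.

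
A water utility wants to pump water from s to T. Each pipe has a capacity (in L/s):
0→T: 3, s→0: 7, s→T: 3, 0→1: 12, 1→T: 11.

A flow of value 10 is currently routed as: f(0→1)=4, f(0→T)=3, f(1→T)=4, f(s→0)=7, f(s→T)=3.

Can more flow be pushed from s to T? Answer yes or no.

No

Residual reachable from s: {s}; T is not reachable.
Saturated cut: s→0, s→T with total capacity 10 = current flow value. Flow is maximum.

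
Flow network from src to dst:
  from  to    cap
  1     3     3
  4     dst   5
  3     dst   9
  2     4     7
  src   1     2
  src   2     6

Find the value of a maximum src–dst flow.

Augment src→1→3→dst: bottleneck 2. Total 2.
Augment src→2→4→dst: bottleneck 5. Total 7.
No augmenting path remains in the residual graph.

7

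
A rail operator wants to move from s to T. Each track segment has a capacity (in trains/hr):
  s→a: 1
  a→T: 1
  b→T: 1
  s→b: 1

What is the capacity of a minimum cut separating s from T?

2

Max flow = 2 (via 2 augmenting paths).
In the residual at optimum, the set reachable from s is {s}.
Cut edges: s→b (cap 1), s→a (cap 1). Sum = 2.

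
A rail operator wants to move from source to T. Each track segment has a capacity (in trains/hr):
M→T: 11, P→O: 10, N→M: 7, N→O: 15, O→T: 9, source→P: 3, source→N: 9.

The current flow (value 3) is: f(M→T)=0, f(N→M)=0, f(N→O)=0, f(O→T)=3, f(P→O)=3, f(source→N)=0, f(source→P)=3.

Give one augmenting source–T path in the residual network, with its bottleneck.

Residual along source→N→O→T: source→N: 9, N→O: 15, O→T: 6.
Bottleneck = min = 6.

source→N→O→T, bottleneck 6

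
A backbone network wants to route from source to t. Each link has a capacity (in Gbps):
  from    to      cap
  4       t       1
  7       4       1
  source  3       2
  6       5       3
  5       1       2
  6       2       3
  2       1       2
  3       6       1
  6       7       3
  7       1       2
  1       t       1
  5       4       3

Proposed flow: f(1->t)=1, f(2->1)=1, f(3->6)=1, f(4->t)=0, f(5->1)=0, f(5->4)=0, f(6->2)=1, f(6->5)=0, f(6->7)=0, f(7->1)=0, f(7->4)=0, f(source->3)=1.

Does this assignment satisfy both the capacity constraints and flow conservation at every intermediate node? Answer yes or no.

Every edge has 0 ≤ f(e) ≤ cap(e).
At each intermediate node, inflow equals outflow.

Yes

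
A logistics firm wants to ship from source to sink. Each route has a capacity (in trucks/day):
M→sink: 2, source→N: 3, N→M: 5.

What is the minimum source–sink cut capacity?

Max flow = 2 (via 1 augmenting path).
In the residual at optimum, the set reachable from source is {M, N, source}.
Cut edges: M→sink (cap 2). Sum = 2.

2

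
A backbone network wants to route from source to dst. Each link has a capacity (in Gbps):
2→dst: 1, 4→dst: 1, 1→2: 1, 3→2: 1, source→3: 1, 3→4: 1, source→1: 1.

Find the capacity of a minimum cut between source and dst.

2

Max flow = 2 (via 2 augmenting paths).
In the residual at optimum, the set reachable from source is {source}.
Cut edges: source→3 (cap 1), source→1 (cap 1). Sum = 2.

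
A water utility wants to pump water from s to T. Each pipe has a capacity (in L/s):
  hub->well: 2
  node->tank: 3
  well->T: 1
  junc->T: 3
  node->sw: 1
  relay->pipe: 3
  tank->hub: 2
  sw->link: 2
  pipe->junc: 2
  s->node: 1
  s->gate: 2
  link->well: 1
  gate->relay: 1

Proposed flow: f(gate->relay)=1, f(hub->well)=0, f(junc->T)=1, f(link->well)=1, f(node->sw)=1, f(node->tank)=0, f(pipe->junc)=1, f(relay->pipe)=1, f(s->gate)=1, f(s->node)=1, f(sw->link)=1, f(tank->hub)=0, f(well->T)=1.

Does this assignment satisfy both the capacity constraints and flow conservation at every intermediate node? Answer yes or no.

Yes

Every edge has 0 ≤ f(e) ≤ cap(e).
At each intermediate node, inflow equals outflow.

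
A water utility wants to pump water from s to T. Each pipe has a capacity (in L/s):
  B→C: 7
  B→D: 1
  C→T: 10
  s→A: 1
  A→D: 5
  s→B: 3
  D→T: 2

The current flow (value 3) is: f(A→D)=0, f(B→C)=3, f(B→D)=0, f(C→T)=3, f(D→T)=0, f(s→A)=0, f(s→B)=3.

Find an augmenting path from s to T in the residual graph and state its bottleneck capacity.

Residual along s→A→D→T: s→A: 1, A→D: 5, D→T: 2.
Bottleneck = min = 1.

s→A→D→T, bottleneck 1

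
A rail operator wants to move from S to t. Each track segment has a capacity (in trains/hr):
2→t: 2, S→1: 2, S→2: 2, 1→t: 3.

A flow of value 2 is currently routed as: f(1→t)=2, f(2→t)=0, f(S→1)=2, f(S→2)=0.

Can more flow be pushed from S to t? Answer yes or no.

Yes

Residual path S→2→t has bottleneck 2 > 0.
Pushing 2 along it raises the flow to 4, so the given flow is not maximum.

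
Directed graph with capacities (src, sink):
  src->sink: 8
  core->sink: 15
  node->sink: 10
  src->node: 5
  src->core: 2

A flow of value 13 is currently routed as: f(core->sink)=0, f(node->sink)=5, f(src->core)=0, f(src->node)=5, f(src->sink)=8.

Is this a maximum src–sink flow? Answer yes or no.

Residual path src->core->sink has bottleneck 2 > 0.
Pushing 2 along it raises the flow to 15, so the given flow is not maximum.

No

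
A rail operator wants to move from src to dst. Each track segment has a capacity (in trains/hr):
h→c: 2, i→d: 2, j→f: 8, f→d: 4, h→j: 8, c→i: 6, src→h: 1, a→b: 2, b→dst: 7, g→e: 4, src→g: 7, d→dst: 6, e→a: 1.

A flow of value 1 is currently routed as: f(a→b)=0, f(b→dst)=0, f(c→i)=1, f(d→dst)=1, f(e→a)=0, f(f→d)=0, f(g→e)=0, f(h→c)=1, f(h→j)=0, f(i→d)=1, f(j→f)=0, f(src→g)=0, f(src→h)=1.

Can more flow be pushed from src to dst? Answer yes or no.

Residual path src→g→e→a→b→dst has bottleneck 1 > 0.
Pushing 1 along it raises the flow to 2, so the given flow is not maximum.

Yes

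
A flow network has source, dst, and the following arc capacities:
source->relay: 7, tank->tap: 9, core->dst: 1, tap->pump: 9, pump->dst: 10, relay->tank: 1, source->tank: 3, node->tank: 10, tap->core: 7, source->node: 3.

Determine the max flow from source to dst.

7

Augment source->tank->tap->pump->dst: bottleneck 3. Total 3.
Augment source->relay->tank->tap->pump->dst: bottleneck 1. Total 4.
Augment source->node->tank->tap->pump->dst: bottleneck 3. Total 7.
No augmenting path remains in the residual graph.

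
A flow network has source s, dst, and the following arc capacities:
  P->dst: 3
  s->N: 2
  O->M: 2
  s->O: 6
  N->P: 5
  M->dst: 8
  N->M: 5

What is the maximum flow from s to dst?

4

Augment s->O->M->dst: bottleneck 2. Total 2.
Augment s->N->M->dst: bottleneck 2. Total 4.
No augmenting path remains in the residual graph.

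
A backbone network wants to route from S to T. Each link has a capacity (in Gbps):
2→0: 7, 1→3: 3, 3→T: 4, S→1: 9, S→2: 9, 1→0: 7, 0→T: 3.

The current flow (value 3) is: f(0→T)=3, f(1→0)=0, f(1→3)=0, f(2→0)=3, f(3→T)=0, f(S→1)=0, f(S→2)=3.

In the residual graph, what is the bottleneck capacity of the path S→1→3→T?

Residual capacities along the path: S→1: 9, 1→3: 3, 3→T: 4.
Minimum is 3.

3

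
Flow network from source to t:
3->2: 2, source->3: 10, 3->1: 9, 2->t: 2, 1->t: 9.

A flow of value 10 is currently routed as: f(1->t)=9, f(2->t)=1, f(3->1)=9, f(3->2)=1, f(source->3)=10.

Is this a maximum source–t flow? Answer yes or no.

Yes

Residual reachable from source: {source}; t is not reachable.
Saturated cut: source->3 with total capacity 10 = current flow value. Flow is maximum.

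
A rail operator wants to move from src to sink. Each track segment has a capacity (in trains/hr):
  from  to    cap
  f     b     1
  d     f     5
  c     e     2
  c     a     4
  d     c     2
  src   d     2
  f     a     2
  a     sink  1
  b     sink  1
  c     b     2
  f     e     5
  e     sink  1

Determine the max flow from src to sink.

Augment src->d->f->b->sink: bottleneck 1. Total 1.
Augment src->d->f->e->sink: bottleneck 1. Total 2.
No augmenting path remains in the residual graph.

2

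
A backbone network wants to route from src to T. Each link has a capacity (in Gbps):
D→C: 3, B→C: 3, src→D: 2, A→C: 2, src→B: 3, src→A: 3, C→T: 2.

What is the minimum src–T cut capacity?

2

Max flow = 2 (via 1 augmenting path).
In the residual at optimum, the set reachable from src is {A, B, C, D, src}.
Cut edges: C→T (cap 2). Sum = 2.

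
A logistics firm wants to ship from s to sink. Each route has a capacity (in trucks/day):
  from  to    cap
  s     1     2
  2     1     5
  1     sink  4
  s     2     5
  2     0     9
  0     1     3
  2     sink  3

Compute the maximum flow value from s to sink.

7

Augment s->2->sink: bottleneck 3. Total 3.
Augment s->1->sink: bottleneck 2. Total 5.
Augment s->2->1->sink: bottleneck 2. Total 7.
No augmenting path remains in the residual graph.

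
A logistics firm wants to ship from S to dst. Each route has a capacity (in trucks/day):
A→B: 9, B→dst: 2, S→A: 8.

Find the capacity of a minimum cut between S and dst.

2

Max flow = 2 (via 1 augmenting path).
In the residual at optimum, the set reachable from S is {A, B, S}.
Cut edges: B→dst (cap 2). Sum = 2.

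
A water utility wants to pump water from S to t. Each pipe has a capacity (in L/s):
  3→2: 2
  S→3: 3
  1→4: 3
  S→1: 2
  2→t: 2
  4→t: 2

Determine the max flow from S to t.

4

Augment S→1→4→t: bottleneck 2. Total 2.
Augment S→3→2→t: bottleneck 2. Total 4.
No augmenting path remains in the residual graph.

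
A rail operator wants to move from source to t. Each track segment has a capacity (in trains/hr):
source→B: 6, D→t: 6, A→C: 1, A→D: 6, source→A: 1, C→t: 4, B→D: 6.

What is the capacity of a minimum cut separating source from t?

7

Max flow = 7 (via 2 augmenting paths).
In the residual at optimum, the set reachable from source is {source}.
Cut edges: source→B (cap 6), source→A (cap 1). Sum = 7.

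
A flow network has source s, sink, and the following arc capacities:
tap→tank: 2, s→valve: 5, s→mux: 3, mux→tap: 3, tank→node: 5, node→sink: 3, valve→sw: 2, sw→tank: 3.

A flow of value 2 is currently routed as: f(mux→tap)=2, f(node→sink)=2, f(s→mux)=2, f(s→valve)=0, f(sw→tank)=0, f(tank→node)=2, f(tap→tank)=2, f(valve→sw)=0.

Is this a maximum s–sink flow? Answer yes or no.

Residual path s→valve→sw→tank→node→sink has bottleneck 1 > 0.
Pushing 1 along it raises the flow to 3, so the given flow is not maximum.

No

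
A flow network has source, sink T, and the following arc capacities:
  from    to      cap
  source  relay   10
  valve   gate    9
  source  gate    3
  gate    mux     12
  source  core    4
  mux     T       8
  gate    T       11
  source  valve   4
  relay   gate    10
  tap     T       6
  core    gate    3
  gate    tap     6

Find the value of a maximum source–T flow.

Augment source→gate→T: bottleneck 3. Total 3.
Augment source→core→gate→T: bottleneck 3. Total 6.
Augment source→relay→gate→T: bottleneck 5. Total 11.
Augment source→relay→gate→mux→T: bottleneck 5. Total 16.
Augment source→valve→gate→mux→T: bottleneck 3. Total 19.
Augment source→valve→gate→tap→T: bottleneck 1. Total 20.
No augmenting path remains in the residual graph.

20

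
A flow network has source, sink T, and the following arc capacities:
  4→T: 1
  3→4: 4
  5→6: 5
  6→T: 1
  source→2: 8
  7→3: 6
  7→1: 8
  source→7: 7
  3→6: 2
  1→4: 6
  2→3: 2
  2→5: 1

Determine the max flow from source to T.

Augment source→7→1→4→T: bottleneck 1. Total 1.
Augment source→7→3→6→T: bottleneck 1. Total 2.
No augmenting path remains in the residual graph.

2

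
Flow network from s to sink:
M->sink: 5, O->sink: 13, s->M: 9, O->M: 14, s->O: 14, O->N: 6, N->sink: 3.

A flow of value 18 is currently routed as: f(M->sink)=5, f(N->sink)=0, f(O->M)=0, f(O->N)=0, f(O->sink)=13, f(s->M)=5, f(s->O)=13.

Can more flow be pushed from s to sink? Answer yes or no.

Residual path s->O->N->sink has bottleneck 1 > 0.
Pushing 1 along it raises the flow to 19, so the given flow is not maximum.

Yes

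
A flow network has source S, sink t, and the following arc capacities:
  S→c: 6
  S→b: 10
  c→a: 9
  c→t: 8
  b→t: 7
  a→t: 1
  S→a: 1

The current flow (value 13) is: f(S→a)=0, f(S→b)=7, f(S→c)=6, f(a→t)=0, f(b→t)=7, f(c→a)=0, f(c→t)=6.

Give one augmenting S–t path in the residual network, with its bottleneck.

Residual along S→a→t: S→a: 1, a→t: 1.
Bottleneck = min = 1.

S→a→t, bottleneck 1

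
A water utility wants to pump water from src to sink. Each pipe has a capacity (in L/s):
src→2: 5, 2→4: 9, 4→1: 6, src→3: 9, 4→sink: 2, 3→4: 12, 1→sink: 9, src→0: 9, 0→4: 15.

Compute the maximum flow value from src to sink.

8

Augment src→0→4→sink: bottleneck 2. Total 2.
Augment src→0→4→1→sink: bottleneck 6. Total 8.
No augmenting path remains in the residual graph.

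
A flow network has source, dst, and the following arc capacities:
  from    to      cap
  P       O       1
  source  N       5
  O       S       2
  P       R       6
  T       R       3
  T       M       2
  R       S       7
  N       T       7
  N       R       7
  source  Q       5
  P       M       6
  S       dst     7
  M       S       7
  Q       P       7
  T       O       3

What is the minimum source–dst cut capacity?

7

Max flow = 7 (via 3 augmenting paths).
In the residual at optimum, the set reachable from source is {M, N, O, P, Q, R, S, T, source}.
Cut edges: S→dst (cap 7). Sum = 7.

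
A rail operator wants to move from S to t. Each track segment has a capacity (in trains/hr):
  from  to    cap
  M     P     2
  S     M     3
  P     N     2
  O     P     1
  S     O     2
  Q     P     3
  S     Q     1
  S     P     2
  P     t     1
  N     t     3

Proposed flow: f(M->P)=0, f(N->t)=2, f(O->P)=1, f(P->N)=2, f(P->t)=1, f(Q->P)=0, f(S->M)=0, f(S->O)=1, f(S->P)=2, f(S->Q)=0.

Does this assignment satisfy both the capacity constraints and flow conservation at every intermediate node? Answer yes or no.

Every edge has 0 ≤ f(e) ≤ cap(e).
At each intermediate node, inflow equals outflow.

Yes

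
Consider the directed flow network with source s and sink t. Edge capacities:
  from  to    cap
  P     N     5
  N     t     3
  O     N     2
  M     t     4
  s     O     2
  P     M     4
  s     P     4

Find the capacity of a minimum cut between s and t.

6

Max flow = 6 (via 2 augmenting paths).
In the residual at optimum, the set reachable from s is {s}.
Cut edges: s→P (cap 4), s→O (cap 2). Sum = 6.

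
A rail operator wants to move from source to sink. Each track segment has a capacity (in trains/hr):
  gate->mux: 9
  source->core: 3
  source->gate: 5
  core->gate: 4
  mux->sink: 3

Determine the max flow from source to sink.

3

Augment source->gate->mux->sink: bottleneck 3. Total 3.
No augmenting path remains in the residual graph.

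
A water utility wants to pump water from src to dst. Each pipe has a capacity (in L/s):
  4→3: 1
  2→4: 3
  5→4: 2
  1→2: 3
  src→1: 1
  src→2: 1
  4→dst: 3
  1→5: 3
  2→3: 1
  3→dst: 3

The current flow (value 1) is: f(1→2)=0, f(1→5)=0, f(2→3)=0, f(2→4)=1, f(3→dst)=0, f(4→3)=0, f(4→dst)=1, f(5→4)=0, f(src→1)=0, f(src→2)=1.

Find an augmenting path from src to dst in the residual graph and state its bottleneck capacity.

src→1→5→4→dst, bottleneck 1

Residual along src→1→5→4→dst: src→1: 1, 1→5: 3, 5→4: 2, 4→dst: 2.
Bottleneck = min = 1.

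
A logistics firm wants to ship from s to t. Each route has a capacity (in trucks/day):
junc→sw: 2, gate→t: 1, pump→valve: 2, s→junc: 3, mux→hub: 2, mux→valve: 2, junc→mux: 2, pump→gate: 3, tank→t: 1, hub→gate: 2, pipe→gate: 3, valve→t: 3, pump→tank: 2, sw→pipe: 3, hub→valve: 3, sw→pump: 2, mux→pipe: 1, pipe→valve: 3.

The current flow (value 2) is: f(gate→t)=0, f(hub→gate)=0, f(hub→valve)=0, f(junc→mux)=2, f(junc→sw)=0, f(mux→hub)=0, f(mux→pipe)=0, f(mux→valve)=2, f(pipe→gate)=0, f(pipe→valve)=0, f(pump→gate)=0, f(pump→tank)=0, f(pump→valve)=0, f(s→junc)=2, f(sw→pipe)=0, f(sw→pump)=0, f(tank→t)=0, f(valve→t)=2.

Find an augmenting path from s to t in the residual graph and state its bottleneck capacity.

Residual along s→junc→sw→pump→tank→t: s→junc: 1, junc→sw: 2, sw→pump: 2, pump→tank: 2, tank→t: 1.
Bottleneck = min = 1.

s→junc→sw→pump→tank→t, bottleneck 1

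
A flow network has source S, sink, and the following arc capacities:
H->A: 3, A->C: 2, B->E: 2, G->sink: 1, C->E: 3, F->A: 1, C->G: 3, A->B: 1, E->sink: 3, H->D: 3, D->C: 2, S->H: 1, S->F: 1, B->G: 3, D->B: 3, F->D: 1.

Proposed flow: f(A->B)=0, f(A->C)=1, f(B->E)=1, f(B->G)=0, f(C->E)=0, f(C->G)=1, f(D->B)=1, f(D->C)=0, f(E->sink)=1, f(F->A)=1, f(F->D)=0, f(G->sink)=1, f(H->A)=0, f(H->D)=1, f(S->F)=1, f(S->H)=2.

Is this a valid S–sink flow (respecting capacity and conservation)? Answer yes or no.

Capacity violated on S->H: flow 2 > capacity 1.

No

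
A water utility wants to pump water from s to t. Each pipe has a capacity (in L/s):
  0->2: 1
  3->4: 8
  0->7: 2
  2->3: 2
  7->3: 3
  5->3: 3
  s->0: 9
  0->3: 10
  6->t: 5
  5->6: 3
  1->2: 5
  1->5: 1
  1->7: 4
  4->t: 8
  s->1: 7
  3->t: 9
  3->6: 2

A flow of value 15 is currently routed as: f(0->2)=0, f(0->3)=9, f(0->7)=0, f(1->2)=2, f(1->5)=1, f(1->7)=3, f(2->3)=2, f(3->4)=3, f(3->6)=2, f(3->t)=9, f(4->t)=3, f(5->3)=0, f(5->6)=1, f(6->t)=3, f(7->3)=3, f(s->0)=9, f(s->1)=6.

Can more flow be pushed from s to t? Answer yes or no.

No

Residual reachable from s: {1, 2, 7, s}; t is not reachable.
Saturated cut: s->0, 1->5, 7->3, 2->3 with total capacity 15 = current flow value. Flow is maximum.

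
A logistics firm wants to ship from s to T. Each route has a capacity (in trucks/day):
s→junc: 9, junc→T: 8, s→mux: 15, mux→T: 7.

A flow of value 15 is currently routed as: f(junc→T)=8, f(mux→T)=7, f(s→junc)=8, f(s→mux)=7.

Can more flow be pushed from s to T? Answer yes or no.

Residual reachable from s: {junc, mux, s}; T is not reachable.
Saturated cut: junc→T, mux→T with total capacity 15 = current flow value. Flow is maximum.

No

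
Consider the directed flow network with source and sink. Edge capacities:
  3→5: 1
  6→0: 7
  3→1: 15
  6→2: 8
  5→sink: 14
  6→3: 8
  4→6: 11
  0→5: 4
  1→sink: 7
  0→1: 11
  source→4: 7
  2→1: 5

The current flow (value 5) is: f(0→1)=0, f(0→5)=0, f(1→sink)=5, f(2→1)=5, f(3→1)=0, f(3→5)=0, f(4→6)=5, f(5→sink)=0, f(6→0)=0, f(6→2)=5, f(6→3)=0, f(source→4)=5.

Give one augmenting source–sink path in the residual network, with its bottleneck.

Residual along source→4→6→0→1→sink: source→4: 2, 4→6: 6, 6→0: 7, 0→1: 11, 1→sink: 2.
Bottleneck = min = 2.

source→4→6→0→1→sink, bottleneck 2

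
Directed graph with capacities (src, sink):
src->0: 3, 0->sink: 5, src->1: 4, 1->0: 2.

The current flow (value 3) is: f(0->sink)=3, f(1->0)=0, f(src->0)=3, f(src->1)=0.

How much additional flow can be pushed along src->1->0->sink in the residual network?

Residual capacities along the path: src->1: 4, 1->0: 2, 0->sink: 2.
Minimum is 2.

2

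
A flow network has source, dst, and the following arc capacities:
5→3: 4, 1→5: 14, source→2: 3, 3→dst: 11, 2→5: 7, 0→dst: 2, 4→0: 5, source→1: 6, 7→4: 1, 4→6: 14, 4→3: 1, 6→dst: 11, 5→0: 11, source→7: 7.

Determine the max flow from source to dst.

7

Augment source→1→5→0→dst: bottleneck 2. Total 2.
Augment source→1→5→3→dst: bottleneck 4. Total 6.
Augment source→7→4→3→dst: bottleneck 1. Total 7.
No augmenting path remains in the residual graph.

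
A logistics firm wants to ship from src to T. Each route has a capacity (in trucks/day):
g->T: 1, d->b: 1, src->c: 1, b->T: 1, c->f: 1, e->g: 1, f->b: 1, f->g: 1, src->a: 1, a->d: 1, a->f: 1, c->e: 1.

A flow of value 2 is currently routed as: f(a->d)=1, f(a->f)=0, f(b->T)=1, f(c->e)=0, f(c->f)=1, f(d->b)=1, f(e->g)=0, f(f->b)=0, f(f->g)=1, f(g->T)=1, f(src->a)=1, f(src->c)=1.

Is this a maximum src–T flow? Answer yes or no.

Yes

Residual reachable from src: {src}; T is not reachable.
Saturated cut: src->a, src->c with total capacity 2 = current flow value. Flow is maximum.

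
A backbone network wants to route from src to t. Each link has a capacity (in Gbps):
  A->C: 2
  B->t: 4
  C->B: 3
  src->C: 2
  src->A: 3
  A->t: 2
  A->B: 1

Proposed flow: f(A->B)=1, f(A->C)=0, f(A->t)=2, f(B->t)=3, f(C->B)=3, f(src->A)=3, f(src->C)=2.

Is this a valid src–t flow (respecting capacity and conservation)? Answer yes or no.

Conservation fails at C: inflow 2 ≠ outflow 3.

No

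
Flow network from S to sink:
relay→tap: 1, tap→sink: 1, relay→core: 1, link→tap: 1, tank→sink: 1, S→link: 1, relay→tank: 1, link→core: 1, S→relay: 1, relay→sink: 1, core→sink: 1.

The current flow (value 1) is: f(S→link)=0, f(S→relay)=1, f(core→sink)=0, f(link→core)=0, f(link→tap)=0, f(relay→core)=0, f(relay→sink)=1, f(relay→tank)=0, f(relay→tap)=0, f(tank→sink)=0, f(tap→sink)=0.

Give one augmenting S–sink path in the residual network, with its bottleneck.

S→link→tap→sink, bottleneck 1

Residual along S→link→tap→sink: S→link: 1, link→tap: 1, tap→sink: 1.
Bottleneck = min = 1.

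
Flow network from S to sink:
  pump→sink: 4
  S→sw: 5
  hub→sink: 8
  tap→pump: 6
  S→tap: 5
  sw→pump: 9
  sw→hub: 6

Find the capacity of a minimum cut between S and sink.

Max flow = 9 (via 2 augmenting paths).
In the residual at optimum, the set reachable from S is {S, pump, tap}.
Cut edges: S→sw (cap 5), pump→sink (cap 4). Sum = 9.

9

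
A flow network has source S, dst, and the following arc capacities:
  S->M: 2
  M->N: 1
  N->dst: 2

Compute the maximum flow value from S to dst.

Augment S->M->N->dst: bottleneck 1. Total 1.
No augmenting path remains in the residual graph.

1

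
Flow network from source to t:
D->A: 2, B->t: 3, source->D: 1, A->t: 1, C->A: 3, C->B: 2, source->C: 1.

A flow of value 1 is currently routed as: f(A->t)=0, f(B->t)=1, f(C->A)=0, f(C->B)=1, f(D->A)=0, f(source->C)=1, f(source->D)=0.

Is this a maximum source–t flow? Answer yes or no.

Residual path source->D->A->t has bottleneck 1 > 0.
Pushing 1 along it raises the flow to 2, so the given flow is not maximum.

No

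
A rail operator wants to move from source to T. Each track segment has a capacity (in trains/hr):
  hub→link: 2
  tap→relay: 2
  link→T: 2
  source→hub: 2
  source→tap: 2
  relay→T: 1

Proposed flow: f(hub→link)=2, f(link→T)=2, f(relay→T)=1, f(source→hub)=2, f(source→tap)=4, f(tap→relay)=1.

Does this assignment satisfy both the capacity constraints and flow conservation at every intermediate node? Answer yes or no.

No

Capacity violated on source→tap: flow 4 > capacity 2.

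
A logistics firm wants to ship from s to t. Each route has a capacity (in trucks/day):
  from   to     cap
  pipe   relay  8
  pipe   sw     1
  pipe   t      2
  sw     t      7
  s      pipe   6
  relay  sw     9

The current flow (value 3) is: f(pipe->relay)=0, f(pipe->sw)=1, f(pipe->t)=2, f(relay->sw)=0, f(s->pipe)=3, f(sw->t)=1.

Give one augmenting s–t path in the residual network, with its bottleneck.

Residual along s->pipe->relay->sw->t: s->pipe: 3, pipe->relay: 8, relay->sw: 9, sw->t: 6.
Bottleneck = min = 3.

s->pipe->relay->sw->t, bottleneck 3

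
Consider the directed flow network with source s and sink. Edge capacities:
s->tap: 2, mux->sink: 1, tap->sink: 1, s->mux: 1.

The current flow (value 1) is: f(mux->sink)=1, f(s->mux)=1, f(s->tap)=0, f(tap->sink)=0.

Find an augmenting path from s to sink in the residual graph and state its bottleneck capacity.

s->tap->sink, bottleneck 1

Residual along s->tap->sink: s->tap: 2, tap->sink: 1.
Bottleneck = min = 1.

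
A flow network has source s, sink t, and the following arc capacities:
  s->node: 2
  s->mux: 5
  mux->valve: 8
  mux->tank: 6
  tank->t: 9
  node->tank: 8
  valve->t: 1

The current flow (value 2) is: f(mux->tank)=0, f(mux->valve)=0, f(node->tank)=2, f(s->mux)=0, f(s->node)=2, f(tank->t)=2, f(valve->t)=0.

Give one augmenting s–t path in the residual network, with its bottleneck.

Residual along s->mux->tank->t: s->mux: 5, mux->tank: 6, tank->t: 7.
Bottleneck = min = 5.

s->mux->tank->t, bottleneck 5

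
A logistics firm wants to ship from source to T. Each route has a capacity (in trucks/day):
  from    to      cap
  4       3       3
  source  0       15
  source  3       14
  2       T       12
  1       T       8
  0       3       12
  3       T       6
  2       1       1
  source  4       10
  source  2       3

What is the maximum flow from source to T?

9

Augment source->2->T: bottleneck 3. Total 3.
Augment source->3->T: bottleneck 6. Total 9.
No augmenting path remains in the residual graph.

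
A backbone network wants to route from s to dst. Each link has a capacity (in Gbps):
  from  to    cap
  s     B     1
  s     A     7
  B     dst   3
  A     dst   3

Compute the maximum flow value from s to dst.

4

Augment s->B->dst: bottleneck 1. Total 1.
Augment s->A->dst: bottleneck 3. Total 4.
No augmenting path remains in the residual graph.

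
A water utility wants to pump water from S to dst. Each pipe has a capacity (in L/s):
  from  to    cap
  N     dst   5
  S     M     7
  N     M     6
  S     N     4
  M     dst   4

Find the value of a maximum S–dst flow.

8

Augment S→N→dst: bottleneck 4. Total 4.
Augment S→M→dst: bottleneck 4. Total 8.
No augmenting path remains in the residual graph.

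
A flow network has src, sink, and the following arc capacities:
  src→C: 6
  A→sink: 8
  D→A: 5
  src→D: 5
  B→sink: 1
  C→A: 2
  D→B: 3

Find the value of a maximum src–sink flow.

Augment src→C→A→sink: bottleneck 2. Total 2.
Augment src→D→A→sink: bottleneck 5. Total 7.
No augmenting path remains in the residual graph.

7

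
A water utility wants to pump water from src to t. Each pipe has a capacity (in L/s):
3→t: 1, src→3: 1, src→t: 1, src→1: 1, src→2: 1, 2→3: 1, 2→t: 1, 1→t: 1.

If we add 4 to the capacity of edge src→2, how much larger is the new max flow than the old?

0

Original max flow = 4.
Even with extra capacity on src→2, another cut of capacity 4 remains binding.
New max flow = 4. Increase = 0.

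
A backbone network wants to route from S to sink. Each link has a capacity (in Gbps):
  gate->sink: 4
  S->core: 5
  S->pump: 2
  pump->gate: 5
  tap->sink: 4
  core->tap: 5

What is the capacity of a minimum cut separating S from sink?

Max flow = 6 (via 2 augmenting paths).
In the residual at optimum, the set reachable from S is {S, core, tap}.
Cut edges: S->pump (cap 2), tap->sink (cap 4). Sum = 6.

6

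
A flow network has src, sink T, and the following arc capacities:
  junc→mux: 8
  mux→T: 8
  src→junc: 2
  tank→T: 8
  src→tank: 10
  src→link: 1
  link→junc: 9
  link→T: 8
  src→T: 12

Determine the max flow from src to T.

23

Augment src→T: bottleneck 12. Total 12.
Augment src→link→T: bottleneck 1. Total 13.
Augment src→tank→T: bottleneck 8. Total 21.
Augment src→junc→mux→T: bottleneck 2. Total 23.
No augmenting path remains in the residual graph.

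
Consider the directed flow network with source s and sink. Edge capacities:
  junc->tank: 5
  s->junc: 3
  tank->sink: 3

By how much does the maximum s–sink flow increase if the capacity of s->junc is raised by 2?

0

Original max flow = 3.
Even with extra capacity on s->junc, another cut of capacity 3 remains binding.
New max flow = 3. Increase = 0.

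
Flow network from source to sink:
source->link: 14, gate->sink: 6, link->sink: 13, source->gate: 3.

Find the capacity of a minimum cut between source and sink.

16

Max flow = 16 (via 2 augmenting paths).
In the residual at optimum, the set reachable from source is {link, source}.
Cut edges: source->gate (cap 3), link->sink (cap 13). Sum = 16.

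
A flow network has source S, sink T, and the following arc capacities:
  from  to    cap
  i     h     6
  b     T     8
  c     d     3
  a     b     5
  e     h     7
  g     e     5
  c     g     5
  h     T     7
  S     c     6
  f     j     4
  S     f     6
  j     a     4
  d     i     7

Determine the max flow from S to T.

10

Augment S->f->j->a->b->T: bottleneck 4. Total 4.
Augment S->c->g->e->h->T: bottleneck 5. Total 9.
Augment S->c->d->i->h->T: bottleneck 1. Total 10.
No augmenting path remains in the residual graph.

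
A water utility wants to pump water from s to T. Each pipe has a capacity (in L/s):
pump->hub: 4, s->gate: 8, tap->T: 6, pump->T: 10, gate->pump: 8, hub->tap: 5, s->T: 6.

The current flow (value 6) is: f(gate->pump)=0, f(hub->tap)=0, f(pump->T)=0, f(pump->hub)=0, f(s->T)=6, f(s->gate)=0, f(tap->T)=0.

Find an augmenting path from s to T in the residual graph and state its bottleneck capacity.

Residual along s->gate->pump->T: s->gate: 8, gate->pump: 8, pump->T: 10.
Bottleneck = min = 8.

s->gate->pump->T, bottleneck 8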